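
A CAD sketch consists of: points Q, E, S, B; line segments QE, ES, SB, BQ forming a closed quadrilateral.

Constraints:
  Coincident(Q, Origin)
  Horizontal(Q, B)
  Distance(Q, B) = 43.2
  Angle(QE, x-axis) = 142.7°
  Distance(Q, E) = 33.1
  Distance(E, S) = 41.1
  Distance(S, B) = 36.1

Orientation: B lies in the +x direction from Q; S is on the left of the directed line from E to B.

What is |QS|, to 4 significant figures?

26.62

Checks: |ES| = 41.10 ✓; |SB| = 36.10 ✓.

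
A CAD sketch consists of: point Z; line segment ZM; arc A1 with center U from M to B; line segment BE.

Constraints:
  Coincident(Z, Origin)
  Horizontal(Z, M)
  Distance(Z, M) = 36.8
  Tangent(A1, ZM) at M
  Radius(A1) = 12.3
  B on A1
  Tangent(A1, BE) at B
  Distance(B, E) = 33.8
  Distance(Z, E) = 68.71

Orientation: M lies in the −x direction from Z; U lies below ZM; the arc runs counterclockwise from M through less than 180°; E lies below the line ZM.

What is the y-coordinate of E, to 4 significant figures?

-44.89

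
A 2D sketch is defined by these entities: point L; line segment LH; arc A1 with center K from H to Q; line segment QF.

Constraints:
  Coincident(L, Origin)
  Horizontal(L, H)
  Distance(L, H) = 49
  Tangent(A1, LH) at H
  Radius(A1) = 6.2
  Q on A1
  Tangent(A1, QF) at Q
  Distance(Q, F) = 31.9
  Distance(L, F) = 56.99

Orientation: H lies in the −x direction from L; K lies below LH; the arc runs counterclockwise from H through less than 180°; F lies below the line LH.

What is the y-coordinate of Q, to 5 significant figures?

-8.5861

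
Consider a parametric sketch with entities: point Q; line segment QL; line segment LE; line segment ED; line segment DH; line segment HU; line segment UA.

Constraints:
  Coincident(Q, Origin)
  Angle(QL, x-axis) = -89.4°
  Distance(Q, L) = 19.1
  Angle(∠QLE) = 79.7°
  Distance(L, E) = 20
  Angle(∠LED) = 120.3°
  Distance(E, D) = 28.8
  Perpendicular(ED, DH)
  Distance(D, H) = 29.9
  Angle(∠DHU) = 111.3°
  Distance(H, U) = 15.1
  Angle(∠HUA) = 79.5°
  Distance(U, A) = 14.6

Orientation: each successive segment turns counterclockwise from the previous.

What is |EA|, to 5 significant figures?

24.223

∠DHU = 111.3° gives HU at -130.70° from the x-axis; with |HU| = 15.1, U = (-8.6436, 10.332). ∠HUA = 79.5° gives UA at -30.200° from the x-axis; with |UA| = 14.6, A = (3.9748, 2.9875). Then |EA| = |A − E| = 24.223.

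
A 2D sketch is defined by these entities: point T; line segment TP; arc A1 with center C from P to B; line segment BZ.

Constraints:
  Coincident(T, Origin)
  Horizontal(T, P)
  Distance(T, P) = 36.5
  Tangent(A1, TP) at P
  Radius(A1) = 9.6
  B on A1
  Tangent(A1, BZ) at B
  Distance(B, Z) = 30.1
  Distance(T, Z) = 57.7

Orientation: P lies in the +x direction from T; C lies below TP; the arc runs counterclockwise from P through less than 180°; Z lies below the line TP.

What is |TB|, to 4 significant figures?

31.01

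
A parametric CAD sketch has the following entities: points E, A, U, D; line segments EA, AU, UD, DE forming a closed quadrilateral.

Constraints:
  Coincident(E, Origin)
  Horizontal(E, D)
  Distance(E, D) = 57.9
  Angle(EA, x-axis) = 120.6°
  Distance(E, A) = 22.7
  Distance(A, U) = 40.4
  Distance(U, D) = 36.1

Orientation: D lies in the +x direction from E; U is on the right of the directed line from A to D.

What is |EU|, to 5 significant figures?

22.143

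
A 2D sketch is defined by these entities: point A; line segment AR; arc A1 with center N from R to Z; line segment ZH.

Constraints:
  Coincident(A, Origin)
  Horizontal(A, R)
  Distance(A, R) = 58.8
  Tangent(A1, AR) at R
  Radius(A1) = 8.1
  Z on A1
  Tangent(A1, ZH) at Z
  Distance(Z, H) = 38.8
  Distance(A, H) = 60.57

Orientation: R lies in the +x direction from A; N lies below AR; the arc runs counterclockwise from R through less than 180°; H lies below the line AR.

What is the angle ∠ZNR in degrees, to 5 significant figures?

76.315°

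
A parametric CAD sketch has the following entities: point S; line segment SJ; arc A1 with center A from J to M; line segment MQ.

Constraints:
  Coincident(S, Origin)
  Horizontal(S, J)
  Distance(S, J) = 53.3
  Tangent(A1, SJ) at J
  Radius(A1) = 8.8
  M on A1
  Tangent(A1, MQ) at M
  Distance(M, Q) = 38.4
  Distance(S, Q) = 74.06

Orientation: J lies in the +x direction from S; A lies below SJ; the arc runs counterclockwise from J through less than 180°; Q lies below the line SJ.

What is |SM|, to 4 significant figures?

46.33

Checks: |AM| = 8.800 ✓; ∠(AM, MQ) = 90.00° ✓; |MQ| = 38.40 ✓; |SQ| = 74.06 ✓.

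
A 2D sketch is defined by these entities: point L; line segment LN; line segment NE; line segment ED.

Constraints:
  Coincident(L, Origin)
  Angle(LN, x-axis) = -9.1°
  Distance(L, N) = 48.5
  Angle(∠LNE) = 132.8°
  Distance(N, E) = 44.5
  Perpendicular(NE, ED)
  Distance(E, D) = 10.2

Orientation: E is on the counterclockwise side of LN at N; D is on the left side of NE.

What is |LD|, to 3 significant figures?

81.5

L is at the origin; LN runs at -9.1° with length 48.5, so N = 48.5·(cos -9.1°, sin -9.1°) = (47.9, -7.67). ∠LNE = 132.8°, so NE runs at -9.1° + (180° − 132.8°) = 38.1° from the x-axis; with |NE| = 44.5, E = N + 44.5·(cos 38.1°, sin 38.1°) = (82.9, 19.8). NE is perpendicular to ED; with |ED| = 10.2 on the left of NE, D = E + 10.2·(-0.617, 0.787) = (76.6, 27.8). Then |LD| = |D − L| = 81.5.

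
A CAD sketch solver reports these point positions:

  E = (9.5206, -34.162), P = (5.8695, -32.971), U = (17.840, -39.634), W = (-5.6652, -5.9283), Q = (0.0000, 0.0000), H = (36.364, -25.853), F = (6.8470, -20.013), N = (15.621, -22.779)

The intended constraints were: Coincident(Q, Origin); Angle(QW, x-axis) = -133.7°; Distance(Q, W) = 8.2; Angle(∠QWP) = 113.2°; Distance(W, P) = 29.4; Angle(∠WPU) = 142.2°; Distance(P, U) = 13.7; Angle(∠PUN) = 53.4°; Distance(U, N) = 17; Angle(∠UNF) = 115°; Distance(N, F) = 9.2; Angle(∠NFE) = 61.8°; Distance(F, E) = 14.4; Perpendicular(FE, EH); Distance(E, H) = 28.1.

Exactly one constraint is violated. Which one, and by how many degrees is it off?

Perpendicular(FE, EH) — off by 6.50°.

Q = (0.00, 0.00) ✓; QW at -133.7° ✓; |QW| = 8.200 ✓; ∠QWP = 113.2° ✓; |WP| = 29.40 ✓; ∠WPU = 142.2° ✓; |PU| = 13.70 ✓; ∠PUN = 53.40° ✓; |UN| = 17.00 ✓; ∠UNF = 115.0° ✓; |NF| = 9.200 ✓; ∠NFE = 61.80° ✓; |FE| = 14.40 ✓; ∠(FE, EH) = 96.50° ✗; |EH| = 28.10 ✓.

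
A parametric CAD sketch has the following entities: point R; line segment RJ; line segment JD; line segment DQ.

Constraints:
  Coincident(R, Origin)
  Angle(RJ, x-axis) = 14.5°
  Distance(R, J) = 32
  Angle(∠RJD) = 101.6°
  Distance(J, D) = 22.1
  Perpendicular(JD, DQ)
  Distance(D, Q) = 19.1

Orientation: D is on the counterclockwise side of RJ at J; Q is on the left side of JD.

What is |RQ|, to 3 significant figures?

31.1

R is at the origin; RJ runs at 14.5° with length 32.0, so J = 32.0·(cos 14.5°, sin 14.5°) = (31.0, 8.01). ∠RJD = 101.6°, so JD runs at 14.5° + (180° − 101.6°) = 92.9° from the x-axis; with |JD| = 22.1, D = J + 22.1·(cos 92.9°, sin 92.9°) = (29.9, 30.1). JD ⟂ DQ; with |DQ| = 19.1 on the left of JD, Q = D + 19.1·(-0.999, -0.0506) = (10.8, 29.1). Then |RQ| = |Q − R| = 31.1.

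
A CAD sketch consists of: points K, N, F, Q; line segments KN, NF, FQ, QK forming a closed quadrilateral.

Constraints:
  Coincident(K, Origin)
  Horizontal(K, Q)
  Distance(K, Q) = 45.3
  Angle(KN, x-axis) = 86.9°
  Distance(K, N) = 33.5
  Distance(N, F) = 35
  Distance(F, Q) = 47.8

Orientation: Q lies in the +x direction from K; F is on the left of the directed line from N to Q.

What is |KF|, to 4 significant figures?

57.78

K is at the origin; K and Q share the same y with |KQ| = 45.3 and Q in +x, so Q = (45.3, 0). KN runs at 86.9° with |KN| = 33.5, so N = (1.812, 33.45). F is determined by |NF| = 35.0 and |FQ| = 47.8 together: it lies at the intersection of circle(N, 35.0) and circle(Q, 47.8). With |NQ| = 54.87, the foot of the radical line on NQ is 17.77 from N and the perpendicular offset is √(35.0² − 17.77²) = 30.15. Taking the left-of-NQ solution: F = (34.28, 46.51).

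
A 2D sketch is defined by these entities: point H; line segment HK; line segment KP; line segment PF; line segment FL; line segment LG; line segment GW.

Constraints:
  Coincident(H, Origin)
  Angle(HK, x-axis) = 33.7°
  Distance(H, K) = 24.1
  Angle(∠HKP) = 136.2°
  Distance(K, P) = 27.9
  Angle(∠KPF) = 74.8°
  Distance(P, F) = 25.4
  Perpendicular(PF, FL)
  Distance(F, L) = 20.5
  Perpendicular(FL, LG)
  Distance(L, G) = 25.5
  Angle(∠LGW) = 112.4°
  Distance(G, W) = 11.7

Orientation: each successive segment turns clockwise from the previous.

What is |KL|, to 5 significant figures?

19.192

H is at the origin; HK runs at 33.7° with length 24.1, so K = (20.050, 13.372). ∠HKP = 136.2° gives KP at -10.100° from the x-axis; with |KP| = 27.9, P = (47.518, 8.4790). ∠KPF = 74.8° gives PF at -115.30° from the x-axis; with |PF| = 25.4, F = (36.663, -14.485). PF ⟂ FL, so FL runs at 154.70°; with |FL| = 20.5, L = (18.129, -5.7238). Then |KL| = |L − K| = 19.192.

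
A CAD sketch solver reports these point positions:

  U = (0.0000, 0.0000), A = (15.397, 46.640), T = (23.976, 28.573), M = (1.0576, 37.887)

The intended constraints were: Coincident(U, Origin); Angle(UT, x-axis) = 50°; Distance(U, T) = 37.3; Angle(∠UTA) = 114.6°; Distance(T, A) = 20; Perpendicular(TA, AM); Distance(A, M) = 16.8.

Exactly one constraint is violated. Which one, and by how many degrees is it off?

Perpendicular(TA, AM) — off by 6.00°.

U = (0.00, 0.00) ✓; UT at 50.00° ✓; |UT| = 37.30 ✓; ∠UTA = 114.6° ✓; |TA| = 20.00 ✓; ∠(TA, AM) = 96.00° ✗; |AM| = 16.80 ✓.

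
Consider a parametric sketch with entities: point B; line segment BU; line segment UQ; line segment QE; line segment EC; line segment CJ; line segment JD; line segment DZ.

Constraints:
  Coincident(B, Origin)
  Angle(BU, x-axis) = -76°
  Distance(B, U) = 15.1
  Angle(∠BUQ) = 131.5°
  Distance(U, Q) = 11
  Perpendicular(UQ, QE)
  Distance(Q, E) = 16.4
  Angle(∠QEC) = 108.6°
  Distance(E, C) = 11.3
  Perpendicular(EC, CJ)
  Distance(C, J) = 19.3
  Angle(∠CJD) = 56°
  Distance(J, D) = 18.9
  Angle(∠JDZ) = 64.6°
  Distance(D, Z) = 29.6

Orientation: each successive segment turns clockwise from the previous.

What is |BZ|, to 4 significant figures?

18.08

B is at the origin; BU runs at -76.0° with length 15.1, so U = (3.653, -14.65). ∠BUQ = 131.5° gives UQ at -124.5° from the x-axis; with |UQ| = 11.0, Q = (-2.577, -23.72). UQ ⟂ QE, so QE runs at 145.5°; with |QE| = 16.4, E = (-16.09, -14.43). ∠QEC = 108.6° gives EC at 74.10° from the x-axis; with |EC| = 11.3, C = (-13.00, -3.560). EC ⟂ CJ, so CJ runs at -15.90°; with |CJ| = 19.3, J = (5.564, -8.848). ∠CJD = 56.0° gives JD at -139.9° from the x-axis; with |JD| = 18.9, D = (-8.893, -21.02). ∠JDZ = 64.6° gives DZ at 104.7° from the x-axis; with |DZ| = 29.6, Z = (-16.40, 7.610). Then |BZ| = |Z − B| = 18.08.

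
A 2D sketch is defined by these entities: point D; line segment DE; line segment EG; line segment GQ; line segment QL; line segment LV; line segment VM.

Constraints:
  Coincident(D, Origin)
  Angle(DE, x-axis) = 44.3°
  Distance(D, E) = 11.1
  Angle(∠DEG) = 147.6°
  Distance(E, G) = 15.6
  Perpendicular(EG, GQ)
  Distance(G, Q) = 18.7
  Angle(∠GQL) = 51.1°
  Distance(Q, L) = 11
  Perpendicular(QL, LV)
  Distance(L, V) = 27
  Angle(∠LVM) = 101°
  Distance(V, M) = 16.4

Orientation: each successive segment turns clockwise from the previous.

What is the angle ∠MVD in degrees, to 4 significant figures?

127.7°

D is at the origin; DE runs at 44.3° with length 11.1, so E = (7.944, 7.752). ∠DEG = 147.6° gives EG at 11.90° from the x-axis; with |EG| = 15.6, G = (23.21, 10.97). The perpendicularity gives GQ at right angles to EG, so GQ runs at -78.10°; with |GQ| = 18.7, Q = (27.06, -7.329). ∠GQL = 51.1° gives QL at 153.0° from the x-axis; with |QL| = 11.0, L = (17.26, -2.335). The perpendicularity gives LV at right angles to QL, so LV runs at 63.00°; with |LV| = 27.0, V = (29.52, 21.72). ∠LVM = 101.0° gives VM at -16.00° from the x-axis; with |VM| = 16.4, M = (45.29, 17.20). Then cos ∠MVD = VM·VD / (|VM||VD|), giving 127.7°.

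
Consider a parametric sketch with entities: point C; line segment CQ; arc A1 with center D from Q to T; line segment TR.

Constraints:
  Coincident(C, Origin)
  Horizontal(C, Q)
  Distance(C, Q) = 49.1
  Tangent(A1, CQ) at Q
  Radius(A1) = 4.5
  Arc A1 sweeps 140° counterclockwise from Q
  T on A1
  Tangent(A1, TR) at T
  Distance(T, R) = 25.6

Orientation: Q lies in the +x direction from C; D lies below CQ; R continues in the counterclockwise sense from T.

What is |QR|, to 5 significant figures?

29.580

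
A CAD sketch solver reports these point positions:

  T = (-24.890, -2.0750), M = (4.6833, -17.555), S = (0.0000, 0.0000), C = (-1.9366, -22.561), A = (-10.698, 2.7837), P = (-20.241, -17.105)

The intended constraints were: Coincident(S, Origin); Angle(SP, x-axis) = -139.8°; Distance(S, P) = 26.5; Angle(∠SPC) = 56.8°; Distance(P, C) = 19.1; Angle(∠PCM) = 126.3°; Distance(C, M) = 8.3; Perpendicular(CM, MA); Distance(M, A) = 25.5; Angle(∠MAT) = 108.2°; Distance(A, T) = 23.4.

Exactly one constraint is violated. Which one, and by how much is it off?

Distance(A, T) = 23.4 — off by 8.40.

S = (0.00, 0.00) ✓; SP at -139.8° ✓; |SP| = 26.50 ✓; ∠SPC = 56.80° ✓; |PC| = 19.10 ✓; ∠PCM = 126.3° ✓; |CM| = 8.300 ✓; ∠(CM, MA) = 90.00° ✓; |MA| = 25.50 ✓; ∠MAT = 108.2° ✓; |AT| = 15.00 ✗.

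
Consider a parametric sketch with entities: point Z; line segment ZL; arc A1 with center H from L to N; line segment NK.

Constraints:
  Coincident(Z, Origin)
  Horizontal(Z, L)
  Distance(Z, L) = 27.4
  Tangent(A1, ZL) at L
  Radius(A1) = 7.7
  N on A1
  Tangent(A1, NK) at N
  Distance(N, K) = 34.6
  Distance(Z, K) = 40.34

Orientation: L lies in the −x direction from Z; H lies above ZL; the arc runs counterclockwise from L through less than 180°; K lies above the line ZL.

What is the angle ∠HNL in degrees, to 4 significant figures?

52.86°

Checks: |HN| = 7.700 ✓; ∠(HN, NK) = 90.00° ✓; |NK| = 34.60 ✓; |ZK| = 40.34 ✓.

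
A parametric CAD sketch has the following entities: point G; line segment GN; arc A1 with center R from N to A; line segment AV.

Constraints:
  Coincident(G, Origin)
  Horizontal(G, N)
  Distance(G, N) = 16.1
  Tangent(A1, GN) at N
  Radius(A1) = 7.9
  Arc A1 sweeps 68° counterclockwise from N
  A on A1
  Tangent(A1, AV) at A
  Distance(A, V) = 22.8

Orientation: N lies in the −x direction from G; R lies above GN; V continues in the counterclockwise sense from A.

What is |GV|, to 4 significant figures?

26.08

G is at the origin; G and N share the same y with |GN| = 16.1 and N on the −x side, so N = (-16.10, 0.000). Since A1 is tangent to GN there, RN ⟂ GN, so R = N + (0, 7.9) = (-16.10, 7.900). On A1, N sits at bearing -90° from R; a 68° counterclockwise sweep puts A at bearing -22°, so A = R + 7.9·(cos -22°, sin -22°) = (-8.775, 4.941). The tangent condition forces RA to be normal to AV, so AV runs along (−sin -22°, cos -22°); with |AV| = 22.8, V = (-0.2342, 26.08). Then |GV| = |V − G| = 26.08.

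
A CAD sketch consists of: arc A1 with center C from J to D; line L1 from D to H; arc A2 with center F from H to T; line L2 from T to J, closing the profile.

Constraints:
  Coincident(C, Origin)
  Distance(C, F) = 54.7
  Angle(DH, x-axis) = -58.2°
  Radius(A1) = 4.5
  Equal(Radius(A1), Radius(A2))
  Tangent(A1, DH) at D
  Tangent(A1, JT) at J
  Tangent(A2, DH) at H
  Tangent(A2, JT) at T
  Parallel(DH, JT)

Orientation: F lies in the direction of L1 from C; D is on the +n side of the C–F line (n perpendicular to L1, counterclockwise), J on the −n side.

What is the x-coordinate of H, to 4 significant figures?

32.65

Tangency of A1 to both parallel lines with radius 4.5 puts D and J at C ± 4.5·n: D = (3.825, 2.371), J = (-3.825, -2.371). Equal radii place H and T the same way about F: H = F + 4.5·n = (32.65, -44.12), T = F − 4.5·n = (25.00, -48.86). So H.x = 32.65.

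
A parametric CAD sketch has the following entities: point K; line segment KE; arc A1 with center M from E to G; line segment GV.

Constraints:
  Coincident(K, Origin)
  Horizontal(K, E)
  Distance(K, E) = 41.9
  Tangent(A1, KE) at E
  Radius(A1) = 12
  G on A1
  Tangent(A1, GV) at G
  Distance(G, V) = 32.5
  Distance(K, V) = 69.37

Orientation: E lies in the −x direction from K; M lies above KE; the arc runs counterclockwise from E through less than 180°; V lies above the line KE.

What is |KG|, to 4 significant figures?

37.96

Checks: |MG| = 12.00 ✓; ∠(MG, GV) = 90.00° ✓; |GV| = 32.50 ✓; |KV| = 69.37 ✓.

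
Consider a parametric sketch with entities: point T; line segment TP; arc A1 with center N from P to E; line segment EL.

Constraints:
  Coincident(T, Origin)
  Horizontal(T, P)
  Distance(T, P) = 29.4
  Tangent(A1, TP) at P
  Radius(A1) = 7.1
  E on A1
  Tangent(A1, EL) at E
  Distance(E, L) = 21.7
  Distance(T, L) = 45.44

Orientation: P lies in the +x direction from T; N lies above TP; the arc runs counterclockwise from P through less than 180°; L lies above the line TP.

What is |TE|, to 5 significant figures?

37.275

T is at the origin; TP is horizontal with |TP| = 29.4 and P on the +x side, so P = (29.400, 0.0000). Since A1 is tangent to TP there, NP ⟂ TP, so N = P + (0, 7.1) = (29.400, 7.1000). Since NE ⟂ EL (tangency), |NL| = √(7.1² + 21.7²) = 22.832 regardless of where E sits on A1. So L lies on both circle(T, 45.44) and circle(N, 22.832); the above-TP intersection is L = (34.731, 29.301). E is the foot of the tangent from L: E = (36.477, 7.6712).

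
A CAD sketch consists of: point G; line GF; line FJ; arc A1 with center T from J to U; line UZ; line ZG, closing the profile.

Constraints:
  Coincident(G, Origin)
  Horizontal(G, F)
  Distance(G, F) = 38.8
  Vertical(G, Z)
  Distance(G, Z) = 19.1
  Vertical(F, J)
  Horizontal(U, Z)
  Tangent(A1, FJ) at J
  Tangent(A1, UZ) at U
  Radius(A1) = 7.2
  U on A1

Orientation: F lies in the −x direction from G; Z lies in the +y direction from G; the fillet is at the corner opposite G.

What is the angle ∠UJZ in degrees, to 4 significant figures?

34.49°

The virtual corner opposite G is at (-38.80, 19.10). Since A1 is tangent to FJ there, TJ ⟂ FJ and A1 meets UZ tangentially, so TU is at right angles to UZ, with radius 7.2, so the center T sits 7.2 in from both sides at T = (-31.60, 11.90). That places the tangent points at J = (-38.80, 11.90) on FJ and U = (-31.60, 19.10) on UZ. Then cos ∠UJZ = JU·JZ / (|JU||JZ|), giving 34.49°.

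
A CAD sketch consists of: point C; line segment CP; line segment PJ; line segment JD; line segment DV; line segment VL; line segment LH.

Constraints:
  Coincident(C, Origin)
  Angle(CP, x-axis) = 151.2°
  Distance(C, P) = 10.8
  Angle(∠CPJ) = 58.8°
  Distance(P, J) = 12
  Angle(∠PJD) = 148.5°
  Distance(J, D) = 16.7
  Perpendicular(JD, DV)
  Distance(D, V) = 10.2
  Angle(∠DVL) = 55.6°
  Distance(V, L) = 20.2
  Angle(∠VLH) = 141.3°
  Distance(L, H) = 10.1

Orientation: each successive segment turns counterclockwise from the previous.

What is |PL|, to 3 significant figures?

12.7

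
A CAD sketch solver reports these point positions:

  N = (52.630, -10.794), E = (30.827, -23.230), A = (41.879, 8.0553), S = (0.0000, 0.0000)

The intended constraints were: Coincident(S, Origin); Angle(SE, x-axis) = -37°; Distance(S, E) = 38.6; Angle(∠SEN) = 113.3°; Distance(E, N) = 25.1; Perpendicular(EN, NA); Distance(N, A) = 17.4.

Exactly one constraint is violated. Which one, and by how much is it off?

Distance(N, A) = 17.4 — off by 4.30.

S = (0.00, 0.00) ✓; SE at -37.00° ✓; |SE| = 38.60 ✓; ∠SEN = 113.3° ✓; |EN| = 25.10 ✓; ∠(EN, NA) = 90.00° ✓; |NA| = 21.70 ✗.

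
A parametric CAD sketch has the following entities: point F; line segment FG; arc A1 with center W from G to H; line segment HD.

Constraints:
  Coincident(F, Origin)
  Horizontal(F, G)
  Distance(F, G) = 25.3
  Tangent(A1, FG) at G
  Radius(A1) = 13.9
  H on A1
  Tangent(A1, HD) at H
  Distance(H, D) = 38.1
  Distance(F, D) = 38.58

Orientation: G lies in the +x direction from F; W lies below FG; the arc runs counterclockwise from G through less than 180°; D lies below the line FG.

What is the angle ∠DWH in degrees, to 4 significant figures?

69.96°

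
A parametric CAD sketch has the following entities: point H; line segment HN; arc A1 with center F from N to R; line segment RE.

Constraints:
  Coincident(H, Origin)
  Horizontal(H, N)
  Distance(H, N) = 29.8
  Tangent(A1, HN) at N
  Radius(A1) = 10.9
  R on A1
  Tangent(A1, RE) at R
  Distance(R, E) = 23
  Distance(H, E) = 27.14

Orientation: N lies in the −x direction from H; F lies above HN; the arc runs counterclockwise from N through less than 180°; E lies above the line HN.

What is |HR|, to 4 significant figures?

21.05

Checks: |FN| = 10.90 ✓; |FR| = 10.90 ✓; ∠(FR, RE) = 90.00° ✓; |RE| = 23.00 ✓; |HE| = 27.14 ✓.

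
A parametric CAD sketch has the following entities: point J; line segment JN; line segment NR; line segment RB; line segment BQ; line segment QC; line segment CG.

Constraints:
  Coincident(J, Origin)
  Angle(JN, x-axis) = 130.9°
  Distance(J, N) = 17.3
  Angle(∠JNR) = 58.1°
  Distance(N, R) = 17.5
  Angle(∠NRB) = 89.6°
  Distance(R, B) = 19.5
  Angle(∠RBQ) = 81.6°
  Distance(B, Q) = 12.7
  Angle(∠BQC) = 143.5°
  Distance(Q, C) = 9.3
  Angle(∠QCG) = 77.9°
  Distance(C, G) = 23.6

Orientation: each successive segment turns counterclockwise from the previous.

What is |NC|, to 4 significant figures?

11.08

J is at the origin; JN runs at 130.9° with length 17.3, so N = (-11.33, 13.08). ∠JNR = 58.1° gives NR at -107.2° from the x-axis; with |NR| = 17.5, R = (-16.50, -3.641). ∠NRB = 89.6° gives RB at -16.80° from the x-axis; with |RB| = 19.5, B = (2.166, -9.277). ∠RBQ = 81.6° gives BQ at 81.60° from the x-axis; with |BQ| = 12.7, Q = (4.021, 3.287). ∠BQC = 143.5° gives QC at 118.1° from the x-axis; with |QC| = 9.3, C = (-0.3593, 11.49). Then |NC| = |C − N| = 11.08.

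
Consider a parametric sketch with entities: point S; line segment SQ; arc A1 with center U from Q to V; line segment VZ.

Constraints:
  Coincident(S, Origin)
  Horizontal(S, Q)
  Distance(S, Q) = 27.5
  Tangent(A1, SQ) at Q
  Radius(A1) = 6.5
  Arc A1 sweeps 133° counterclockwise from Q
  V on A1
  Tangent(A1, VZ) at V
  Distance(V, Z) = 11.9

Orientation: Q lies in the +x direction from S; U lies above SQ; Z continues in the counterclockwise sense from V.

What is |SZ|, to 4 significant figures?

31.12

S is at the origin; SQ is horizontal with |SQ| = 27.5 and Q on the +x side, so Q = (27.50, 0.000). A1 meets SQ tangentially, so UQ is at right angles to SQ, so U = Q + (0, 6.5) = (27.50, 6.500). On A1, Q sits at bearing -90° from U; a 133° counterclockwise sweep puts V at bearing 43°, so V = U + 6.5·(cos 43°, sin 43°) = (32.25, 10.93). Tangency of A1 to VZ means the radius UV is perpendicular to VZ, so VZ runs along (−sin 43°, cos 43°); with |VZ| = 11.9, Z = (24.14, 19.64). Then |SZ| = |Z − S| = 31.12.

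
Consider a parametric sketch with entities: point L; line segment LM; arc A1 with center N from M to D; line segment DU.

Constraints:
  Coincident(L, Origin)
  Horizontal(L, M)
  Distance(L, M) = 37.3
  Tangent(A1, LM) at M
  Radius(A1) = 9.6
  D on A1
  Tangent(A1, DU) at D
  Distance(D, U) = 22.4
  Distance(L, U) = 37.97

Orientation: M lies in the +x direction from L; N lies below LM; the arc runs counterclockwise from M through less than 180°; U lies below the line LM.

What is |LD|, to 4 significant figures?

28.94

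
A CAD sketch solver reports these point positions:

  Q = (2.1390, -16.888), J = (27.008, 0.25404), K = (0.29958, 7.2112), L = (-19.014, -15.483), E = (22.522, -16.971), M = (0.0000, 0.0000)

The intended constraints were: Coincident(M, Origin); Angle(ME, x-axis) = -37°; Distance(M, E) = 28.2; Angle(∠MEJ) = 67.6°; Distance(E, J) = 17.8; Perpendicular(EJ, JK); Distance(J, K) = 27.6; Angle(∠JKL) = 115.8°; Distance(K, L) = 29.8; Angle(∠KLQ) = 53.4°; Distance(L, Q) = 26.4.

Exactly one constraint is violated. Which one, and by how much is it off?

Distance(L, Q) = 26.4 — off by 5.20.

M = (0.00, 0.00) ✓; ME at -37.00° ✓; |ME| = 28.20 ✓; ∠MEJ = 67.60° ✓; |EJ| = 17.80 ✓; ∠(EJ, JK) = 90.00° ✓; |JK| = 27.60 ✓; ∠JKL = 115.8° ✓; |KL| = 29.80 ✓; ∠KLQ = 53.40° ✓; |LQ| = 21.20 ✗.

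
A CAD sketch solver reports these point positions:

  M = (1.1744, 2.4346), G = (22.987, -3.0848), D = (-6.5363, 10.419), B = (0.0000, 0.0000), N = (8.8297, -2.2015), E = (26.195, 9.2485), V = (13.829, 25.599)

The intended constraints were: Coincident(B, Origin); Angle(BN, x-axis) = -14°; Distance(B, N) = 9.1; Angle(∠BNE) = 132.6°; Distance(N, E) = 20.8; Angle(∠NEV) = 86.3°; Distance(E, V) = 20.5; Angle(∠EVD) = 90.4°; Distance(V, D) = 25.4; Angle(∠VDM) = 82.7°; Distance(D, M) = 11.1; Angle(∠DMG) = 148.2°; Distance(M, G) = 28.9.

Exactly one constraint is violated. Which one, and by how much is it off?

Distance(M, G) = 28.9 — off by 6.40.

B = (0.00, 0.00) ✓; BN at -14.00° ✓; |BN| = 9.100 ✓; ∠BNE = 132.6° ✓; |NE| = 20.80 ✓; ∠NEV = 86.30° ✓; |EV| = 20.50 ✓; ∠EVD = 90.40° ✓; |VD| = 25.40 ✓; ∠VDM = 82.70° ✓; |DM| = 11.10 ✓; ∠DMG = 148.2° ✓; |MG| = 22.50 ✗.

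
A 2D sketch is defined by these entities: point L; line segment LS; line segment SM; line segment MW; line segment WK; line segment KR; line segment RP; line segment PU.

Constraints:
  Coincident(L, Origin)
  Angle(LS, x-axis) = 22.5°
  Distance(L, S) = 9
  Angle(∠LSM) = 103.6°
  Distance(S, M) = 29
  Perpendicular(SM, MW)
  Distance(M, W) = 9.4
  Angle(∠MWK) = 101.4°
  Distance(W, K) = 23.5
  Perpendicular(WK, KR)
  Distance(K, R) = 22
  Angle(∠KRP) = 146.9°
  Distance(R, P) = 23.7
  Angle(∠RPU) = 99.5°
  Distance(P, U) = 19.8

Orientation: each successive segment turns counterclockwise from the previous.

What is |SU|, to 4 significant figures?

39.08

L is at the origin; LS runs at 22.5° with length 9.0, so S = (8.315, 3.444). ∠LSM = 103.6° gives SM at 98.90° from the x-axis; with |SM| = 29.0, M = (3.828, 32.09). SM ⟂ MW, so MW runs at -171.1°; with |MW| = 9.4, W = (-5.459, 30.64). ∠MWK = 101.4° gives WK at -92.50° from the x-axis; with |WK| = 23.5, K = (-6.484, 7.163). The perpendicularity gives KR at right angles to WK, so KR runs at -2.500°; with |KR| = 22.0, R = (15.50, 6.203). ∠KRP = 146.9° gives RP at 30.60° from the x-axis; with |RP| = 23.7, P = (35.90, 18.27). ∠RPU = 99.5° gives PU at 111.1° from the x-axis; with |PU| = 19.8, U = (28.77, 36.74). Then |SU| = |U − S| = 39.08.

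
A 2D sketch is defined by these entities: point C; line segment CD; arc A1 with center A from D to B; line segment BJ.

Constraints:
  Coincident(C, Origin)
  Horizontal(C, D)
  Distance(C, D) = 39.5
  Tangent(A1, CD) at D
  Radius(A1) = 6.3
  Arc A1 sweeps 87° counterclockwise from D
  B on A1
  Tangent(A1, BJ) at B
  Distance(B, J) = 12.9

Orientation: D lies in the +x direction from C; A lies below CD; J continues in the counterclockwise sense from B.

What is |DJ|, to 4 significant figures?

20.10

C is at the origin; CD is horizontal with |CD| = 39.5 and D on the +x side, so D = (39.50, 0.000). The tangent condition forces AD to be normal to CD, so A = D + (0, -6.3) = (39.50, -6.300). On A1, D sits at bearing 90° from A; an 87° counterclockwise sweep puts B at bearing 177°, so B = A + 6.3·(cos 177°, sin 177°) = (33.21, -5.970). A1 meets BJ tangentially, so AB is at right angles to BJ, so BJ runs along (−sin 177°, cos 177°); with |BJ| = 12.9, J = (32.53, -18.85). Then |DJ| = |J − D| = 20.10.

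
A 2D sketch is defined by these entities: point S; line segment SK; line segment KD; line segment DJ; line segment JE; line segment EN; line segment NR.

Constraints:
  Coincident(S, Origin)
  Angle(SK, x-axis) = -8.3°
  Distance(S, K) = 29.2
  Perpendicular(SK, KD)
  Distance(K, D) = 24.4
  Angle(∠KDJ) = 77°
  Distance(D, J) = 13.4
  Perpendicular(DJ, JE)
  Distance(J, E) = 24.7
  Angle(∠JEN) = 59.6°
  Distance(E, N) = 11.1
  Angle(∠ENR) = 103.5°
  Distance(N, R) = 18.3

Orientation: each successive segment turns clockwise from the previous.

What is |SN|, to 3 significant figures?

30.2

S is at the origin; SK runs at -8.3° with length 29.2, so K = (28.9, -4.22). SK is perpendicular to KD, so KD runs at -98.3°; with |KD| = 24.4, D = (25.4, -28.4). ∠KDJ = 77.0° gives DJ at 159° from the x-axis; with |DJ| = 13.4, J = (12.9, -23.5). DJ ⟂ JE, so JE runs at 68.7°; with |JE| = 24.7, E = (21.9, -0.479). ∠JEN = 59.6° gives EN at -51.7° from the x-axis; with |EN| = 11.1, N = (28.7, -9.19). Then |SN| = |N − S| = 30.2.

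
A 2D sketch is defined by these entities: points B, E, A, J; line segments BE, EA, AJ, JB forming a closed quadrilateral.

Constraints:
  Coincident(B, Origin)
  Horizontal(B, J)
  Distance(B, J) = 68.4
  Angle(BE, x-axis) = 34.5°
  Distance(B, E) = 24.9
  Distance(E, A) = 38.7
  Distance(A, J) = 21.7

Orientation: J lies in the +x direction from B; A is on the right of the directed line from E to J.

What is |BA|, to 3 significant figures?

51.1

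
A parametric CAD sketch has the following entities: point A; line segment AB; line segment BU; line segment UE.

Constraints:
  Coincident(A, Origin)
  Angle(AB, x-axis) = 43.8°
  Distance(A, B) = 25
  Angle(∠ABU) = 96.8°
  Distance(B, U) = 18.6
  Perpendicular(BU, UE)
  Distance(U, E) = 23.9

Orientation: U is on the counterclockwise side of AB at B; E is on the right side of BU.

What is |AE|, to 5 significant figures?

53.281

A is at the origin; AB runs at 43.8° with length 25.0, so B = 25.0·(cos 43.8°, sin 43.8°) = (18.044, 17.304). ∠ABU = 96.8°, so BU runs at 43.8° + (180° − 96.8°) = 127.00° from the x-axis; with |BU| = 18.6, U = B + 18.6·(cos 127.00°, sin 127.00°) = (6.8502, 32.158). BU is perpendicular to UE; with |UE| = 23.9 on the right of BU, E = U + 23.9·(0.79864, 0.60182) = (25.938, 46.542). Then |AE| = |E − A| = 53.281.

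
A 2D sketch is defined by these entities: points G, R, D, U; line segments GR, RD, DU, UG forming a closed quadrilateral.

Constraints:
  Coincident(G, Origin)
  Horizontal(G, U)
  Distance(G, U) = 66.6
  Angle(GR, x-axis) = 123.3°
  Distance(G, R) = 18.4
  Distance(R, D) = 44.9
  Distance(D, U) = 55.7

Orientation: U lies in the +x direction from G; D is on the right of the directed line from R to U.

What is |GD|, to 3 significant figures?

26.5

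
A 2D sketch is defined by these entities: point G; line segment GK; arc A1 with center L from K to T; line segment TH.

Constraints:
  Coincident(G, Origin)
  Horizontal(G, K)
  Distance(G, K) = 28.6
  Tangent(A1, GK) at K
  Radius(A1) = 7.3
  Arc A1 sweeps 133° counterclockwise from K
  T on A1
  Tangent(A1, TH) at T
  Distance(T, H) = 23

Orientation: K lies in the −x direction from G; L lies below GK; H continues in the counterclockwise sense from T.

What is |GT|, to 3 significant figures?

36.1

G is at the origin; GK is horizontal with |GK| = 28.6 and K on the −x side, so K = (-28.6, 0.00). Since A1 is tangent to GK there, LK ⟂ GK, so L = K + (0, -7.3) = (-28.6, -7.30). On A1, K sits at bearing 90° from L; a 133° counterclockwise sweep puts T at bearing 223°, so T = L + 7.3·(cos 223°, sin 223°) = (-33.9, -12.3). Then |GT| = |T − G| = 36.1.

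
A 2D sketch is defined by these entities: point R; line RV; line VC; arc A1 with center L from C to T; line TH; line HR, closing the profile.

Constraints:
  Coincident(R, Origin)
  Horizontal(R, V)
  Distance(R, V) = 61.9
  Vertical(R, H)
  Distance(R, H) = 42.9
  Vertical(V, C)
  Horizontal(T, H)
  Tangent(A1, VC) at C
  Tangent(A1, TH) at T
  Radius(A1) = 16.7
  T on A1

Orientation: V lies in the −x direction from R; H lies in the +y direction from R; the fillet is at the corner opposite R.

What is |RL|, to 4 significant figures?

52.24

R is at the origin; R and V share the same y with |RV| = 61.9 and V on the −x side, so V = (-61.90, 0.000). R and H share the same x with |RH| = 42.9 and H on the +y side, so H = (0.000, 42.90). The virtual corner opposite R is at (-61.90, 42.90). Tangency of A1 to VC means the radius LC is perpendicular to VC and A1 meets TH tangentially, so LT is at right angles to TH, with radius 16.7, so the center L sits 16.7 in from both sides at L = (-45.20, 26.20). Then |RL| = |L − R| = 52.24.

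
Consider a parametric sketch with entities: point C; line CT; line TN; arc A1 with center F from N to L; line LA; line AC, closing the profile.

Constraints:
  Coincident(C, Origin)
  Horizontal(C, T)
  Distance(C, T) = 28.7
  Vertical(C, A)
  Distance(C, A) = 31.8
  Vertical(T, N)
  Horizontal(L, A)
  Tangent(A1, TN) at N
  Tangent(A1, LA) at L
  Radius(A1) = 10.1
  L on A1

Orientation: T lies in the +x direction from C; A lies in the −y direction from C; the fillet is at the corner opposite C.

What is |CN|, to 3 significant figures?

36.0

The virtual corner opposite C is at (28.7, -31.8). A1 meets TN tangentially, so FN is at right angles to TN and the tangent condition forces FL to be normal to LA, with radius 10.1, so the center F sits 10.1 in from both sides at F = (18.6, -21.7). That places the tangent points at N = (28.7, -21.7) on TN and L = (18.6, -31.8) on LA. Then |CN| = |N − C| = 36.0.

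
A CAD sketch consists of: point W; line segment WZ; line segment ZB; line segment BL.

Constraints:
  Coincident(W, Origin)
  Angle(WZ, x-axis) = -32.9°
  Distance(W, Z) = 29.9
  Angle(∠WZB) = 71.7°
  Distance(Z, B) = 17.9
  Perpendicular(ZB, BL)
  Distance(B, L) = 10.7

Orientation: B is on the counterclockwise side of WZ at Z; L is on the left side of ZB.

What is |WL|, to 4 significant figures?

19.63

W is at the origin; WZ runs at -32.9° with length 29.9, so Z = 29.9·(cos -32.9°, sin -32.9°) = (25.10, -16.24). ∠WZB = 71.7°, so ZB runs at -32.9° + (180° − 71.7°) = 75.40° from the x-axis; with |ZB| = 17.9, B = Z + 17.9·(cos 75.40°, sin 75.40°) = (29.62, 1.081). ZB ⟂ BL; with |BL| = 10.7 on the left of ZB, L = B + 10.7·(-0.9677, 0.2521) = (19.26, 3.778). Then |WL| = |L − W| = 19.63.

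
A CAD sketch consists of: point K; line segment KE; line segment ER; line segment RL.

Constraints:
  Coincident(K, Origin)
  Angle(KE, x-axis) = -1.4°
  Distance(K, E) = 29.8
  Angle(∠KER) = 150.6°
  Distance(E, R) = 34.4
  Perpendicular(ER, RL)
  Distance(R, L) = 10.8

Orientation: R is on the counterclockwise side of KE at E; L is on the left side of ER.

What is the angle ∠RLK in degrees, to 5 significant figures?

93.630°

K is at the origin; KE runs at -1.4° with length 29.8, so E = 29.8·(cos -1.4°, sin -1.4°) = (29.791, -0.72808). ∠KER = 150.6°, so ER runs at -1.4° + (180° − 150.6°) = 28.000° from the x-axis; with |ER| = 34.4, R = E + 34.4·(cos 28.000°, sin 28.000°) = (60.165, 15.422). ER ⟂ RL; with |RL| = 10.8 on the left of ER, L = R + 10.8·(-0.46947, 0.88295) = (55.094, 24.958). Then cos ∠RLK = LR·LK / (|LR||LK|), giving 93.630°.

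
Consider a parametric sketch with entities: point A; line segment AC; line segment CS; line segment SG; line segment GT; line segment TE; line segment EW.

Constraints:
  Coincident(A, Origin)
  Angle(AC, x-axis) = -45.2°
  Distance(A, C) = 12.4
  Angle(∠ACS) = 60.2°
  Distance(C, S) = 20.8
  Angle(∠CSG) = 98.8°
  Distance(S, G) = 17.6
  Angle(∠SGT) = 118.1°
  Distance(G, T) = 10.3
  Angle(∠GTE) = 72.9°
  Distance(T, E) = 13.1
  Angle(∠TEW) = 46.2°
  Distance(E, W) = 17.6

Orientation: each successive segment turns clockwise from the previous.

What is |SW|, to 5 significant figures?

19.393

A is at the origin; AC runs at -45.2° with length 12.4, so C = (8.7375, -8.7987). ∠ACS = 60.2° gives CS at -165.00° from the x-axis; with |CS| = 20.8, S = (-11.354, -14.182). ∠CSG = 98.8° gives SG at 113.80° from the x-axis; with |SG| = 17.6, G = (-18.456, 1.9212). ∠SGT = 118.1° gives GT at 51.900° from the x-axis; with |GT| = 10.3, T = (-12.101, 10.027). ∠GTE = 72.9° gives TE at -55.200° from the x-axis; with |TE| = 13.1, E = (-4.6244, -0.73045). ∠TEW = 46.2° gives EW at 171.00° from the x-axis; with |EW| = 17.6, W = (-22.008, 2.0228). Then |SW| = |W − S| = 19.393.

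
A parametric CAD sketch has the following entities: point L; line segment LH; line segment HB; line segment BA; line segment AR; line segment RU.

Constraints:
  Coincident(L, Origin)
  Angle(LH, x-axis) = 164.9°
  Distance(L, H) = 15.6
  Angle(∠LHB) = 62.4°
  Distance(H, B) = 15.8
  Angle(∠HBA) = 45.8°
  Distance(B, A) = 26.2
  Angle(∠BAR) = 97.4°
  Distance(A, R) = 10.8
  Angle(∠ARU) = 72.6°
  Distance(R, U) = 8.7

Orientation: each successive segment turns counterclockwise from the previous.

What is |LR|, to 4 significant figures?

18.40

∠HBA = 45.8° gives BA at 56.70° from the x-axis; with |BA| = 26.2, A = (2.743, 10.54). ∠BAR = 97.4° gives AR at 139.3° from the x-axis; with |AR| = 10.8, R = (-5.445, 17.58). Then |LR| = |R − L| = 18.40.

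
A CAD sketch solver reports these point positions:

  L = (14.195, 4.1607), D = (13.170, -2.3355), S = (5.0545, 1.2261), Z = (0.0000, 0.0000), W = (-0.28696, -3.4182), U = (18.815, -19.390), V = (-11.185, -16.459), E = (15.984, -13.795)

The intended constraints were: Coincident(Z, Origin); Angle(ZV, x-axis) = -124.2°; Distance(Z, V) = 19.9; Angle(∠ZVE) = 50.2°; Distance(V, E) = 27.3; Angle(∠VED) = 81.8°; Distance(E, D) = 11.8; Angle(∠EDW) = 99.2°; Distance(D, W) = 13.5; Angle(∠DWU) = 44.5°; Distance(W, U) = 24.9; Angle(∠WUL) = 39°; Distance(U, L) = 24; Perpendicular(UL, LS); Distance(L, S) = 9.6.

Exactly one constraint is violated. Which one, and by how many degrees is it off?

Perpendicular(UL, LS) — off by 6.70°.

Z = (0.00, 0.00) ✓; ZV at -124.2° ✓; |ZV| = 19.90 ✓; ∠ZVE = 50.20° ✓; |VE| = 27.30 ✓; ∠VED = 81.80° ✓; |ED| = 11.80 ✓; ∠EDW = 99.20° ✓; |DW| = 13.50 ✓; ∠DWU = 44.50° ✓; |WU| = 24.90 ✓; ∠WUL = 39.00° ✓; |UL| = 24.00 ✓; ∠(UL, LS) = 96.70° ✗; |LS| = 9.600 ✓.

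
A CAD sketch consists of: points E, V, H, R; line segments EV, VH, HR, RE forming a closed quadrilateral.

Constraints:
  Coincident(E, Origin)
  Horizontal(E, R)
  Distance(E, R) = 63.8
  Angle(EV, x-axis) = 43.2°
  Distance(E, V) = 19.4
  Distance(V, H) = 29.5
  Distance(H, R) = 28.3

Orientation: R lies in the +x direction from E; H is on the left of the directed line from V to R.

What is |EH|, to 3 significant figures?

47.1

E is at the origin; ER is horizontal with |ER| = 63.8 and R in +x, so R = (63.8, 0). EV runs at 43.2° with |EV| = 19.4, so V = (14.1, 13.3). H is determined by |VH| = 29.5 and |HR| = 28.3 together: it lies at the intersection of circle(V, 29.5) and circle(R, 28.3). With |VR| = 51.4, the foot of the radical line on VR is 26.4 from V and the perpendicular offset is √(29.5² − 26.4²) = 13.2. Taking the left-of-VR solution: H = (43.0, 19.2).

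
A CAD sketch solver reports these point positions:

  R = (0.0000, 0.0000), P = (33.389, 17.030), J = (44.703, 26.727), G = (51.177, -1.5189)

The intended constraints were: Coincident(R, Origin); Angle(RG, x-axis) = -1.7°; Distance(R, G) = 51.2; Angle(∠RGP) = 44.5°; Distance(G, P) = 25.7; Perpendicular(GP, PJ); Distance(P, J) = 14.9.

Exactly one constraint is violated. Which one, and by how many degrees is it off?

Perpendicular(GP, PJ) — off by 3.20°.

R = (0.00, 0.00) ✓; RG at -1.700° ✓; |RG| = 51.20 ✓; ∠RGP = 44.50° ✓; |GP| = 25.70 ✓; ∠(GP, PJ) = 93.20° ✗; |PJ| = 14.90 ✓.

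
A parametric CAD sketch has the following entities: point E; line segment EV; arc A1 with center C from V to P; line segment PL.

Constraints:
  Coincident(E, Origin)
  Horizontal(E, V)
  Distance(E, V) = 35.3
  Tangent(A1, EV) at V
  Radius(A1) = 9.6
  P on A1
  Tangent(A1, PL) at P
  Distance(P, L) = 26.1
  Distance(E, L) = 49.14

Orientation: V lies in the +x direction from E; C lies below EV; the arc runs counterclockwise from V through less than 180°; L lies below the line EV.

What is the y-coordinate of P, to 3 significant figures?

-11.8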